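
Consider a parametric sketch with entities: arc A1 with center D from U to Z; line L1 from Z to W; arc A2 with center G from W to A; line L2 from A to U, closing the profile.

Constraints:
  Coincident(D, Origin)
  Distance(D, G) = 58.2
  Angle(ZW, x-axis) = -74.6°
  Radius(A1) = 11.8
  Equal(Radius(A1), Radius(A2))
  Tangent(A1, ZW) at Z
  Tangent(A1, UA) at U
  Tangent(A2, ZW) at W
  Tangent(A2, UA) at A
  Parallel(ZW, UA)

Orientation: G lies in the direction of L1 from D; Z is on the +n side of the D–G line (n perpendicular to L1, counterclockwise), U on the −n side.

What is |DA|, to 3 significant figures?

59.4

The slot axis is L1's direction at -74.6°, so u = (cos -74.6°, sin -74.6°) = (0.266, -0.964) and n = (−sin -74.6°, cos -74.6°) = (0.964, 0.266). D is at the origin and G lies 58.2 along u from D, so G = 58.2·u = (15.5, -56.1). Tangency of A1 to both parallel lines with radius 11.8 puts Z and U at D ± 11.8·n: Z = (11.4, 3.13), U = (-11.4, -3.13). Equal radii place W and A the same way about G: W = G + 11.8·n = (26.8, -53.0), A = G − 11.8·n = (4.08, -59.2). Then |DA| = |A − D| = 59.4.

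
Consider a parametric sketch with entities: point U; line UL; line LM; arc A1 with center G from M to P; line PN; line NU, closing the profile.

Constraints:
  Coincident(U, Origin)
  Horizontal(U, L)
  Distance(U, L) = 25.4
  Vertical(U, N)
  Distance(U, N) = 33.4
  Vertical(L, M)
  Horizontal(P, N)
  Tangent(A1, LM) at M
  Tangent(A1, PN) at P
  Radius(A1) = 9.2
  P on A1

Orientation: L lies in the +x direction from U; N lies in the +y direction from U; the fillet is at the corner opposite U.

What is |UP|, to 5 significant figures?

37.121

U is at the origin; UL is horizontal with |UL| = 25.4 and L on the +x side, so L = (25.400, 0.0000). U and N share the same x with |UN| = 33.4 and N on the +y side, so N = (0.0000, 33.400). The virtual corner opposite U is at (25.400, 33.400). Tangency of A1 to LM means the radius GM is perpendicular to LM and A1 meets PN tangentially, so GP is at right angles to PN, with radius 9.2, so the center G sits 9.2 in from both sides at G = (16.200, 24.200). That places the tangent points at M = (25.400, 24.200) on LM and P = (16.200, 33.400) on PN. Then |UP| = |P − U| = 37.121.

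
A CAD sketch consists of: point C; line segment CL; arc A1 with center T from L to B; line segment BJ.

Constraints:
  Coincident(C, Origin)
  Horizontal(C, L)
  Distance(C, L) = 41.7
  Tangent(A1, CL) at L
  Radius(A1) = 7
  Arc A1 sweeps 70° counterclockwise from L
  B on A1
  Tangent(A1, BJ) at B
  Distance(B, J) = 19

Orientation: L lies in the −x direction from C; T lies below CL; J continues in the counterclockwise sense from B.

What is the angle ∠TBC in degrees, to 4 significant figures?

25.45°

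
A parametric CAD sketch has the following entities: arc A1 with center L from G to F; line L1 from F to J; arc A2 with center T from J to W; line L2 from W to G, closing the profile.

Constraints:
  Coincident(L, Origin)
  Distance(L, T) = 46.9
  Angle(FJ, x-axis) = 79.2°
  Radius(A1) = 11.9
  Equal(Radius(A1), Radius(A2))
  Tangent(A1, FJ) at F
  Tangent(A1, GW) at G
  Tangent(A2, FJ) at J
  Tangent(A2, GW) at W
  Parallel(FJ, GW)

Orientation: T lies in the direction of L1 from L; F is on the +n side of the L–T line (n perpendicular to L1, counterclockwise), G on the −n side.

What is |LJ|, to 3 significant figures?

48.4

The slot axis is L1's direction at 79.2°, so u = (cos 79.2°, sin 79.2°) = (0.187, 0.982) and n = (−sin 79.2°, cos 79.2°) = (-0.982, 0.187). L is at the origin and T lies 46.9 along u from L, so T = 46.9·u = (8.79, 46.1). Tangency of A1 to both parallel lines with radius 11.9 puts F and G at L ± 11.9·n: F = (-11.7, 2.23), G = (11.7, -2.23). Equal radii place J and W the same way about T: J = T + 11.9·n = (-2.90, 48.3), W = T − 11.9·n = (20.5, 43.8). Then |LJ| = |J − L| = 48.4.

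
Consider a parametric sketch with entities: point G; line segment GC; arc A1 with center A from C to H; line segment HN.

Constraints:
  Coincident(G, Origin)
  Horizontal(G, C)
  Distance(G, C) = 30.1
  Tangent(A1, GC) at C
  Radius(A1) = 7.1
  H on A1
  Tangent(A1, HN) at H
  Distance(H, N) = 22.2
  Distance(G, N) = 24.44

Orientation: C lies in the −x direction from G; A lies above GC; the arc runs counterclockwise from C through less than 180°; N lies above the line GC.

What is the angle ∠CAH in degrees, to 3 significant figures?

55.7°

G is at the origin; GC is horizontal with |GC| = 30.1 and C on the −x side, so C = (-30.1, 0.00). The tangent condition forces AC to be normal to GC, so A = C + (0, 7.1) = (-30.1, 7.10). Since AH ⟂ HN (tangency), |AN| = √(7.1² + 22.2²) = 23.3 regardless of where H sits on A1. So N lies on both circle(G, 24.44) and circle(A, 23.3); the above-GC intersection is N = (-11.7, 21.4). H is the foot of the tangent from N: H = (-24.2, 3.10).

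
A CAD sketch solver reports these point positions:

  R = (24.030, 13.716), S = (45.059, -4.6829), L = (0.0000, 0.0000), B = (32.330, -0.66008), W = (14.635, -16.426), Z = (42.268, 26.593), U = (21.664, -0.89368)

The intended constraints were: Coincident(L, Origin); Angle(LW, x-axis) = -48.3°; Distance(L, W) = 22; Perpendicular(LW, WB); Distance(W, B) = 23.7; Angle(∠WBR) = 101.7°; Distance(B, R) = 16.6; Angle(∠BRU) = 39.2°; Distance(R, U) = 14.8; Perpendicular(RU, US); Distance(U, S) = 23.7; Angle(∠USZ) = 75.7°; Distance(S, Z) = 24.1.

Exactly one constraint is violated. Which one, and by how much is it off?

Distance(S, Z) = 24.1 — off by 7.30.

L = (0.00, 0.00) ✓; LW at -48.30° ✓; |LW| = 22.00 ✓; ∠(LW, WB) = 90.00° ✓; |WB| = 23.70 ✓; ∠WBR = 101.7° ✓; |BR| = 16.60 ✓; ∠BRU = 39.20° ✓; |RU| = 14.80 ✓; ∠(RU, US) = 90.00° ✓; |US| = 23.70 ✓; ∠USZ = 75.70° ✓; |SZ| = 31.40 ✗.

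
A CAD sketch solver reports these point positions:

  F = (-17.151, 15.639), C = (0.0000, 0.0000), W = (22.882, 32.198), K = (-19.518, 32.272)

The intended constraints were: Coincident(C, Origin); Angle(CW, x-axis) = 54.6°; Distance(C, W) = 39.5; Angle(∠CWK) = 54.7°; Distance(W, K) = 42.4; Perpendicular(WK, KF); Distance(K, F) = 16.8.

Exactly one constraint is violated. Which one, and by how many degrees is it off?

Perpendicular(WK, KF) — off by 8.20°.

C = (0.00, 0.00) ✓; CW at 54.60° ✓; |CW| = 39.50 ✓; ∠CWK = 54.70° ✓; |WK| = 42.40 ✓; ∠(WK, KF) = 98.20° ✗; |KF| = 16.80 ✓.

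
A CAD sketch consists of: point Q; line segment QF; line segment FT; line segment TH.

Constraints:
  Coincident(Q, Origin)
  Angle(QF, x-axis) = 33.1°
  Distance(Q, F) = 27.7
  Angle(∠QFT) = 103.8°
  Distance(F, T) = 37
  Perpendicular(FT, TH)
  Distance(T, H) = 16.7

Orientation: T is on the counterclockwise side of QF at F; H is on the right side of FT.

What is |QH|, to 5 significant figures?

61.665

Q is at the origin; QF runs at 33.1° with length 27.7, so F = 27.7·(cos 33.1°, sin 33.1°) = (23.205, 15.127). ∠QFT = 103.8°, so FT runs at 33.1° + (180° − 103.8°) = 109.30° from the x-axis; with |FT| = 37.0, T = F + 37.0·(cos 109.30°, sin 109.30°) = (10.976, 50.048). FT is perpendicular to TH; with |TH| = 16.7 on the right of FT, H = T + 16.7·(0.94380, 0.33051) = (26.737, 55.567). Then |QH| = |H − Q| = 61.665.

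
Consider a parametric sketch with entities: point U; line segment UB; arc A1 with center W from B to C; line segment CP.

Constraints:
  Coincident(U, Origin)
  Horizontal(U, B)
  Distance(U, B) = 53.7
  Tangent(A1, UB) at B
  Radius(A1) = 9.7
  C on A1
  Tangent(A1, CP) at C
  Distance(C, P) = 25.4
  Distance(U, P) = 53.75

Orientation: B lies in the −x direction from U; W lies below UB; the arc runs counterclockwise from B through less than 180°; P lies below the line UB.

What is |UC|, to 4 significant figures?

62.58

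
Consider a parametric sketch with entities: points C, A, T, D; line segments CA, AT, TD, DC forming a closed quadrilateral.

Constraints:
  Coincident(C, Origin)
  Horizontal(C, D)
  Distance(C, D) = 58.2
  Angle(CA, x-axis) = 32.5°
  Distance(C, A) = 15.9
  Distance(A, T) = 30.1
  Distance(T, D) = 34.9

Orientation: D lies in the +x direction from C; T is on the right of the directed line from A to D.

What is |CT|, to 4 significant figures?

33.24

C is at the origin; C and D share the same y with |CD| = 58.2 and D in +x, so D = (58.2, 0). CA runs at 32.5° with |CA| = 15.9, so A = (13.41, 8.543). T is determined by |AT| = 30.1 and |TD| = 34.9 together: it lies at the intersection of circle(A, 30.1) and circle(D, 34.9). With |AD| = 45.60, the foot of the radical line on AD is 19.38 from A and the perpendicular offset is √(30.1² − 19.38²) = 23.03. Taking the right-of-AD solution: T = (28.13, -17.71).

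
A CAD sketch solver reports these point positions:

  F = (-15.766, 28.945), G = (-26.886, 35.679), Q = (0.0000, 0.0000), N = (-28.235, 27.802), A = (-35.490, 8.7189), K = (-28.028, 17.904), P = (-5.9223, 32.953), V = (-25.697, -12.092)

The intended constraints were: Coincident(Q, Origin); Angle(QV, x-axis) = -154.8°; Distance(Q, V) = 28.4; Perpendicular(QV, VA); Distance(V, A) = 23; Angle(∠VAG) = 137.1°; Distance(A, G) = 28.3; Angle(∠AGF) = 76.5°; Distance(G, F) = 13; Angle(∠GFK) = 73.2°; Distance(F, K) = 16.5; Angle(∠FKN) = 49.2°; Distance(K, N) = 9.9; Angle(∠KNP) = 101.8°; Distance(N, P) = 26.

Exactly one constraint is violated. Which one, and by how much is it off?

Distance(N, P) = 26 — off by 3.10.

Q = (0.00, 0.00) ✓; QV at -154.8° ✓; |QV| = 28.40 ✓; ∠(QV, VA) = 90.00° ✓; |VA| = 23.00 ✓; ∠VAG = 137.1° ✓; |AG| = 28.30 ✓; ∠AGF = 76.50° ✓; |GF| = 13.00 ✓; ∠GFK = 73.20° ✓; |FK| = 16.50 ✓; ∠FKN = 49.20° ✓; |KN| = 9.900 ✓; ∠KNP = 101.8° ✓; |NP| = 22.90 ✗.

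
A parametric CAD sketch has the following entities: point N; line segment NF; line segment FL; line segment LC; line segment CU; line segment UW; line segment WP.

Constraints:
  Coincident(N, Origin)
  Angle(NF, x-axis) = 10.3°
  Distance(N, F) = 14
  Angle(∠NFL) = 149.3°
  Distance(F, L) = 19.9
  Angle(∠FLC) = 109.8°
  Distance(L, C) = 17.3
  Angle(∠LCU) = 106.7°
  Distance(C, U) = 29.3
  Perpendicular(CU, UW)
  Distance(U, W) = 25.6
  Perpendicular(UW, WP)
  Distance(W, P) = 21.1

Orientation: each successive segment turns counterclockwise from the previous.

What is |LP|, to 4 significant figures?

15.97

N is at the origin; NF runs at 10.3° with length 14.0, so F = (13.77, 2.503). ∠NFL = 149.3° gives FL at 41.00° from the x-axis; with |FL| = 19.9, L = (28.79, 15.56). ∠FLC = 109.8° gives LC at 111.2° from the x-axis; with |LC| = 17.3, C = (22.54, 31.69). ∠LCU = 106.7° gives CU at -175.5° from the x-axis; with |CU| = 29.3, U = (-6.673, 29.39). The perpendicularity gives UW at right angles to CU, so UW runs at -85.50°; with |UW| = 25.6, W = (-4.664, 3.868). UW is perpendicular to WP, so WP runs at 4.500°; with |WP| = 21.1, P = (16.37, 5.524). Then |LP| = |P − L| = 15.97.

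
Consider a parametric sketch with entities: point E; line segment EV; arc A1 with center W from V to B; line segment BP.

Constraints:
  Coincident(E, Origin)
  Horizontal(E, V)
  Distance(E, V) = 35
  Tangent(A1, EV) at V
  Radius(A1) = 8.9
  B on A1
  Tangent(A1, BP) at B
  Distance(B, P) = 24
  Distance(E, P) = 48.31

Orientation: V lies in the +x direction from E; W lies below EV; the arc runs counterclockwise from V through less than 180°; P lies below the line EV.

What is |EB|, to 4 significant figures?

28.96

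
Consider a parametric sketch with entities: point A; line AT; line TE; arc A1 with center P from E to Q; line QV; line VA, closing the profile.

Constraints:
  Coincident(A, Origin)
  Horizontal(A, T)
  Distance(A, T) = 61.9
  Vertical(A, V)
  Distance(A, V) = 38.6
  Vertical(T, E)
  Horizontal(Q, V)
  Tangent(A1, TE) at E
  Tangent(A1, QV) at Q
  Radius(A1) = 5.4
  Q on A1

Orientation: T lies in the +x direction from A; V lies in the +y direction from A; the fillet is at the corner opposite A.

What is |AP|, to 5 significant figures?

65.532

AV is vertical with |AV| = 38.6 and V on the +y side, so V = (0.0000, 38.600). The virtual corner opposite A is at (61.900, 38.600). A1 meets TE tangentially, so PE is at right angles to TE and the tangent condition forces PQ to be normal to QV, with radius 5.4, so the center P sits 5.4 in from both sides at P = (56.500, 33.200). Then |AP| = |P − A| = 65.532.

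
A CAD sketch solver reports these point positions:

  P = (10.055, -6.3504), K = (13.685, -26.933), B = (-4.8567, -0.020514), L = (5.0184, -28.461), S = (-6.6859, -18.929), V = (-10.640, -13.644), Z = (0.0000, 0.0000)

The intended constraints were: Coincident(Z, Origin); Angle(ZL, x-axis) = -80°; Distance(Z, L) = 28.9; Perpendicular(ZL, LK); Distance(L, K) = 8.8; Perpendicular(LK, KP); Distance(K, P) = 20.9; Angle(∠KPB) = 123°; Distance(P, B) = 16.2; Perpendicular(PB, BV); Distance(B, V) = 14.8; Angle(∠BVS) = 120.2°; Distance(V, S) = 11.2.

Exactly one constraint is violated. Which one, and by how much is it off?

Distance(V, S) = 11.2 — off by 4.60.

Z = (0.00, 0.00) ✓; ZL at -80.00° ✓; |ZL| = 28.90 ✓; ∠(ZL, LK) = 90.00° ✓; |LK| = 8.800 ✓; ∠(LK, KP) = 90.00° ✓; |KP| = 20.90 ✓; ∠KPB = 123.0° ✓; |PB| = 16.20 ✓; ∠(PB, BV) = 90.00° ✓; |BV| = 14.80 ✓; ∠BVS = 120.2° ✓; |VS| = 6.600 ✗.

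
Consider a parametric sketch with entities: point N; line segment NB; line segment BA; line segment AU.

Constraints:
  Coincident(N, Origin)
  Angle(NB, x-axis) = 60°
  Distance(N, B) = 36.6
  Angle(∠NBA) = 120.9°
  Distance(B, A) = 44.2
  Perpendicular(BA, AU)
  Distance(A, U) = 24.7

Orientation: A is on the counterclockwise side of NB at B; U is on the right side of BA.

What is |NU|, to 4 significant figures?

84.36

N is at the origin; NB runs at 60.0° with length 36.6, so B = 36.6·(cos 60.0°, sin 60.0°) = (18.30, 31.70). ∠NBA = 120.9°, so BA runs at 60.0° + (180° − 120.9°) = 119.1° from the x-axis; with |BA| = 44.2, A = B + 44.2·(cos 119.1°, sin 119.1°) = (-3.196, 70.32). BA is perpendicular to AU; with |AU| = 24.7 on the right of BA, U = A + 24.7·(0.8738, 0.4863) = (18.39, 82.33). Then |NU| = |U − N| = 84.36.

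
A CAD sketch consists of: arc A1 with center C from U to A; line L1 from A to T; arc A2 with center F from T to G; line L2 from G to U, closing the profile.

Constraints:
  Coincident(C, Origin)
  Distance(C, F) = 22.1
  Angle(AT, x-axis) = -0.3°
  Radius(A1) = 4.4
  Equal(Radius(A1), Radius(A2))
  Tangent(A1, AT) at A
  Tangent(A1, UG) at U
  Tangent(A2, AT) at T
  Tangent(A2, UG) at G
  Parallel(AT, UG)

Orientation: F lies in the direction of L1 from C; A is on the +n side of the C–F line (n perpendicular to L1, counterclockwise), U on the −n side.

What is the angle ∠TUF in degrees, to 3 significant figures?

10.5°

The slot axis is L1's direction at -0.3°, so u = (cos -0.3°, sin -0.3°) = (1.00, -0.00524) and n = (−sin -0.3°, cos -0.3°) = (0.00524, 1.00). C is at the origin and F lies 22.1 along u from C, so F = 22.1·u = (22.1, -0.116). Tangency of A1 to both parallel lines with radius 4.4 puts A and U at C ± 4.4·n: A = (0.0230, 4.40), U = (-0.0230, -4.40). Equal radii place T and G the same way about F: T = F + 4.4·n = (22.1, 4.28), G = F − 4.4·n = (22.1, -4.52). Then cos ∠TUF = UT·UF / (|UT||UF|), giving 10.5°.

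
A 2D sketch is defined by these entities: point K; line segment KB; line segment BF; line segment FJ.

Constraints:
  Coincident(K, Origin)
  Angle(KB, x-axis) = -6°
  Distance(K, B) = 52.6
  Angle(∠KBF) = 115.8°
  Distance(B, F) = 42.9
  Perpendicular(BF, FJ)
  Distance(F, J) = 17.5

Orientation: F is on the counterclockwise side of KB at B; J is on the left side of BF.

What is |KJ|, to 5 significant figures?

72.251

K is at the origin; KB runs at -6.0° with length 52.6, so B = 52.6·(cos -6.0°, sin -6.0°) = (52.312, -5.4982). ∠KBF = 115.8°, so BF runs at -6.0° + (180° − 115.8°) = 58.200° from the x-axis; with |BF| = 42.9, F = B + 42.9·(cos 58.200°, sin 58.200°) = (74.918, 30.962). The perpendicularity gives FJ at right angles to BF; with |FJ| = 17.5 on the left of BF, J = F + 17.5·(-0.84989, 0.52696) = (60.045, 40.184). Then |KJ| = |J − K| = 72.251.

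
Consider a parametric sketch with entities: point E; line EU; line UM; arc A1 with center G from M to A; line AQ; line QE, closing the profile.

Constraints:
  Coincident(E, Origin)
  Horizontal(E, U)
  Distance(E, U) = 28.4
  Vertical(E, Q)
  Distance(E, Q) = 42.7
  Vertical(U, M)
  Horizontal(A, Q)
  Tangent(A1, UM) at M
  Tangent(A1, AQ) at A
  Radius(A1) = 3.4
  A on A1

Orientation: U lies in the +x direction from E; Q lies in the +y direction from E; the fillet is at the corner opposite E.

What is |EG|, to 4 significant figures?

46.58

E is at the origin; EU is horizontal with |EU| = 28.4 and U on the +x side, so U = (28.40, 0.000). EQ is vertical with |EQ| = 42.7 and Q on the +y side, so Q = (0.000, 42.70). The virtual corner opposite E is at (28.40, 42.70). Since A1 is tangent to UM there, GM ⟂ UM and the tangent condition forces GA to be normal to AQ, with radius 3.4, so the center G sits 3.4 in from both sides at G = (25.00, 39.30). Then |EG| = |G − E| = 46.58.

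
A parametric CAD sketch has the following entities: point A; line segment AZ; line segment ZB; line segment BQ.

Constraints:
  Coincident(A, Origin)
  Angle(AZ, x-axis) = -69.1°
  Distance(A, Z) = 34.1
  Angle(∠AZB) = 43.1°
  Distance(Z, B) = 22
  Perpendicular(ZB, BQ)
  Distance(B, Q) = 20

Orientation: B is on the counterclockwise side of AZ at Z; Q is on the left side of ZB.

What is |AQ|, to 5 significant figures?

4.3919

A is at the origin; AZ runs at -69.1° with length 34.1, so Z = 34.1·(cos -69.1°, sin -69.1°) = (12.165, -31.856). ∠AZB = 43.1°, so ZB runs at -69.1° + (180° − 43.1°) = 67.800° from the x-axis; with |ZB| = 22.0, B = Z + 22.0·(cos 67.800°, sin 67.800°) = (20.477, -11.487). The perpendicularity gives BQ at right angles to ZB; with |BQ| = 20.0 on the left of ZB, Q = B + 20.0·(-0.92587, 0.37784) = (1.9599, -3.9304). Then |AQ| = |Q − A| = 4.3919.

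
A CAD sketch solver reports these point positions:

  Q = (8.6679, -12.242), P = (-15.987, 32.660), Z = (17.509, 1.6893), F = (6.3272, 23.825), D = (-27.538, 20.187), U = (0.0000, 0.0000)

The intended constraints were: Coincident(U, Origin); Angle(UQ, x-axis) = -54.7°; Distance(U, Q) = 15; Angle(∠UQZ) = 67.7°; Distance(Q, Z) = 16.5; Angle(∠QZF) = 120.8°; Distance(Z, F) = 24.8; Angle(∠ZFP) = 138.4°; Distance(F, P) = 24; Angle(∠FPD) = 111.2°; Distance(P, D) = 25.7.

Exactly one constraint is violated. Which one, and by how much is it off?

Distance(P, D) = 25.7 — off by 8.70.

U = (0.00, 0.00) ✓; UQ at -54.70° ✓; |UQ| = 15.00 ✓; ∠UQZ = 67.70° ✓; |QZ| = 16.50 ✓; ∠QZF = 120.8° ✓; |ZF| = 24.80 ✓; ∠ZFP = 138.4° ✓; |FP| = 24.00 ✓; ∠FPD = 111.2° ✓; |PD| = 17.00 ✗.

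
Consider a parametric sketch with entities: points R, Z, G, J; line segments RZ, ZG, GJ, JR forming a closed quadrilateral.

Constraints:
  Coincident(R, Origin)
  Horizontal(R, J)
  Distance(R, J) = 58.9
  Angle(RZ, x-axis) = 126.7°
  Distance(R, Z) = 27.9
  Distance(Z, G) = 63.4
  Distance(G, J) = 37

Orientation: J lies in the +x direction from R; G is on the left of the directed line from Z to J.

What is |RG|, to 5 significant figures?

57.149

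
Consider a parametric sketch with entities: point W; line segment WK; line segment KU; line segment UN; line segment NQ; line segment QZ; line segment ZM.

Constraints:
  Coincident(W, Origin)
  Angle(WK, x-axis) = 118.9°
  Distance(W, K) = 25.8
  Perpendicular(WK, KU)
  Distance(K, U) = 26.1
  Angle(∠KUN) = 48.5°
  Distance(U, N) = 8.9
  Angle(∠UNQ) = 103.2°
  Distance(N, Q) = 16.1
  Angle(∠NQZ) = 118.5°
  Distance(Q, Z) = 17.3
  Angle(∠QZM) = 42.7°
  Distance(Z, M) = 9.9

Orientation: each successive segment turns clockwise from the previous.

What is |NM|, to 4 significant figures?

19.20

W is at the origin; WK runs at 118.9° with length 25.8, so K = (-12.47, 22.59). The perpendicularity gives KU at right angles to WK, so KU runs at 28.90°; with |KU| = 26.1, U = (10.38, 35.20). ∠KUN = 48.5° gives UN at -102.6° from the x-axis; with |UN| = 8.9, N = (8.439, 26.51). ∠UNQ = 103.2° gives NQ at -179.4° from the x-axis; with |NQ| = 16.1, Q = (-7.660, 26.35). ∠NQZ = 118.5° gives QZ at 119.1° from the x-axis; with |QZ| = 17.3, Z = (-16.07, 41.46). ∠QZM = 42.7° gives ZM at -18.20° from the x-axis; with |ZM| = 9.9, M = (-6.669, 38.37). Then |NM| = |M − N| = 19.20.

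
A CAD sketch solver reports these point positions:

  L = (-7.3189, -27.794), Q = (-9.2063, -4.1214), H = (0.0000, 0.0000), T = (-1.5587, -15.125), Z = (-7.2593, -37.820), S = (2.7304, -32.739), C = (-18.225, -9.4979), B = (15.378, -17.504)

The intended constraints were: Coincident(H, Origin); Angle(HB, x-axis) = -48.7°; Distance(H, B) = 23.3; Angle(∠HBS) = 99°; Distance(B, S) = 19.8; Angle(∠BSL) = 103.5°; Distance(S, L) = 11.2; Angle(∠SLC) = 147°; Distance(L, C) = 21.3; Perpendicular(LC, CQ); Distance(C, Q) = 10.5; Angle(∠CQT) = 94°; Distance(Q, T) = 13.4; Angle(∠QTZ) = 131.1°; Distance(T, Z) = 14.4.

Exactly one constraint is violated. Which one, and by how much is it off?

Distance(T, Z) = 14.4 — off by 9.00.

H = (0.00, 0.00) ✓; HB at -48.70° ✓; |HB| = 23.30 ✓; ∠HBS = 99.00° ✓; |BS| = 19.80 ✓; ∠BSL = 103.5° ✓; |SL| = 11.20 ✓; ∠SLC = 147.0° ✓; |LC| = 21.30 ✓; ∠(LC, CQ) = 90.00° ✓; |CQ| = 10.50 ✓; ∠CQT = 94.00° ✓; |QT| = 13.40 ✓; ∠QTZ = 131.1° ✓; |TZ| = 23.40 ✗.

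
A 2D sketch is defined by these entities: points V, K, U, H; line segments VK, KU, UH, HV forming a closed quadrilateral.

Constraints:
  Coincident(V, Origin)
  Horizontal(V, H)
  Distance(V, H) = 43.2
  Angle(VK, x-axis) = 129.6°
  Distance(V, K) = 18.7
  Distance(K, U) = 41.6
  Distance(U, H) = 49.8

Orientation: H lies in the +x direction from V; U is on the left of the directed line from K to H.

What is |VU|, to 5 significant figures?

46.776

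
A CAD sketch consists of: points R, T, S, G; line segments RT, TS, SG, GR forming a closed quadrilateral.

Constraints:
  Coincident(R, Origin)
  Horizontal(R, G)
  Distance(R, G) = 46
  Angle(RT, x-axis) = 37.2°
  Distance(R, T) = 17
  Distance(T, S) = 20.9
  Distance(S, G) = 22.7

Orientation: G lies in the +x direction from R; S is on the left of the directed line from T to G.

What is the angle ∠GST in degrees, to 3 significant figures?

103°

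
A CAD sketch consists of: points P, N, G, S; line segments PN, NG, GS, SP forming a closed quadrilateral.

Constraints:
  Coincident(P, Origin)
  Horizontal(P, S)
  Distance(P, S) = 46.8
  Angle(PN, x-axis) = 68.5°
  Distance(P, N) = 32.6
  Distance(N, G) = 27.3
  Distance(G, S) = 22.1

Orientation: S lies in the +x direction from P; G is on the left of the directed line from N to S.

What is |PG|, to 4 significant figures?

42.16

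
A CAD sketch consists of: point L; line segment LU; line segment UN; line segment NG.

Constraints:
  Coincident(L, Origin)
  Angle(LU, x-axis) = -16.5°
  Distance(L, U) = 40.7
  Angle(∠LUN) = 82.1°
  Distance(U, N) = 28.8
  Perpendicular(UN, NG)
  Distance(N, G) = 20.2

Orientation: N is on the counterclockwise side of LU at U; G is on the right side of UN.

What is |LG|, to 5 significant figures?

64.811

L is at the origin; LU runs at -16.5° with length 40.7, so U = 40.7·(cos -16.5°, sin -16.5°) = (39.024, -11.559). ∠LUN = 82.1°, so UN runs at -16.5° + (180° − 82.1°) = 81.400° from the x-axis; with |UN| = 28.8, N = U + 28.8·(cos 81.400°, sin 81.400°) = (43.331, 16.917). The perpendicularity gives NG at right angles to UN; with |NG| = 20.2 on the right of UN, G = N + 20.2·(0.98876, -0.14954) = (63.303, 13.896). Then |LG| = |G − L| = 64.811.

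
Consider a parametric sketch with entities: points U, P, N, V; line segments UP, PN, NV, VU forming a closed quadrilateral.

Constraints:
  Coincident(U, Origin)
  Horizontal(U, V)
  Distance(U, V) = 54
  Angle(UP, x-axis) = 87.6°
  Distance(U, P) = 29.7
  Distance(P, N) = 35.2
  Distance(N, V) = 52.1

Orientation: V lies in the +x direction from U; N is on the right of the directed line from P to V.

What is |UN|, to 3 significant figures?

5.93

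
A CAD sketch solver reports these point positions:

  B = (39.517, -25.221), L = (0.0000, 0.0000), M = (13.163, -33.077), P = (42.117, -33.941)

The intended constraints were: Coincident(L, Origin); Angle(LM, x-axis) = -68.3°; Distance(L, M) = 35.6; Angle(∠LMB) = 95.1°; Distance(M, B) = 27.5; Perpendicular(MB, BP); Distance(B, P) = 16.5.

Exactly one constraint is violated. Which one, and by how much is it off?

Distance(B, P) = 16.5 — off by 7.40.

L = (0.00, 0.00) ✓; LM at -68.30° ✓; |LM| = 35.60 ✓; ∠LMB = 95.10° ✓; |MB| = 27.50 ✓; ∠(MB, BP) = 90.00° ✓; |BP| = 9.099 ✗.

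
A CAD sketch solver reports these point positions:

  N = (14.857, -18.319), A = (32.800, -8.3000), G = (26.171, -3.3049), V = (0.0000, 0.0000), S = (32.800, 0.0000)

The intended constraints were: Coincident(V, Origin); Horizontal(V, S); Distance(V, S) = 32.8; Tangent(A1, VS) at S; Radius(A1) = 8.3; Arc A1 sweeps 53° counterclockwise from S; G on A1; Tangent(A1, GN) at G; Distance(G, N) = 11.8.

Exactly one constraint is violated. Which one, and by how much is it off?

Distance(G, N) = 11.8 — off by 7.00.

V = (0.00, 0.00) ✓; V.y = 0.00, S.y = 0.00 ✓; |VS| = 32.80 ✓; ∠(AS, SV) = 90.00° ✓; |AS| = 8.300 ✓; bearing(A→G) − bearing(A→S) = 53.00° ✓; |AG| = 8.300 ✓; ∠(AG, GN) = 90.00° ✓; |GN| = 18.80 ✗.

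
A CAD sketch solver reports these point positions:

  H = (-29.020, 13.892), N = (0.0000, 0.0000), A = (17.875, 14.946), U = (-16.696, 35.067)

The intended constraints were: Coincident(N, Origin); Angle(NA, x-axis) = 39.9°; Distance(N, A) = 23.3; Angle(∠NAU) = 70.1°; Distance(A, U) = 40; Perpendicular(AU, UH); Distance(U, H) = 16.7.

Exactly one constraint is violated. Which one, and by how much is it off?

Distance(U, H) = 16.7 — off by 7.80.

N = (0.00, 0.00) ✓; NA at 39.90° ✓; |NA| = 23.30 ✓; ∠NAU = 70.10° ✓; |AU| = 40.00 ✓; ∠(AU, UH) = 90.00° ✓; |UH| = 24.50 ✗.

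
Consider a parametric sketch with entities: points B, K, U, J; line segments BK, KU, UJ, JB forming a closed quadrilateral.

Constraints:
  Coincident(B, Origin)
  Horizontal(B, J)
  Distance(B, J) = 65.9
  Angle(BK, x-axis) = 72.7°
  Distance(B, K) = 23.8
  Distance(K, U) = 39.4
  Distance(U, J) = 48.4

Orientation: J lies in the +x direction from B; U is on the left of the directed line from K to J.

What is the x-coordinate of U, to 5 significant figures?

41.539

B is at the origin; B and J share the same y with |BJ| = 65.9 and J in +x, so J = (65.9, 0). BK runs at 72.7° with |BK| = 23.8, so K = (7.0775, 22.723). U is determined by |KU| = 39.4 and |UJ| = 48.4 together: it lies at the intersection of circle(K, 39.4) and circle(J, 48.4). With |KJ| = 63.059, the foot of the radical line on KJ is 25.264 from K and the perpendicular offset is √(39.4² − 25.264²) = 30.234. Taking the left-of-KJ solution: U = (41.539, 41.822).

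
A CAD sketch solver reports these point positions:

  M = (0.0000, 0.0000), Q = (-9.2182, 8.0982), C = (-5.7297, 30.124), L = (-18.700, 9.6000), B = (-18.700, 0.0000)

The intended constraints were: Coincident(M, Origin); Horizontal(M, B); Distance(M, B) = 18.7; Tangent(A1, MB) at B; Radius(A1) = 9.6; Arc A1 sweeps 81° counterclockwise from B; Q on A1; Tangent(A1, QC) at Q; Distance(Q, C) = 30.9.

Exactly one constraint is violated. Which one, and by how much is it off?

Distance(Q, C) = 30.9 — off by 8.60.

M = (0.00, 0.00) ✓; M.y = 0.00, B.y = 0.00 ✓; |MB| = 18.70 ✓; ∠(LB, BM) = 90.00° ✓; |LB| = 9.600 ✓; bearing(L→Q) − bearing(L→B) = 81.00° ✓; |LQ| = 9.600 ✓; ∠(LQ, QC) = 90.00° ✓; |QC| = 22.30 ✗.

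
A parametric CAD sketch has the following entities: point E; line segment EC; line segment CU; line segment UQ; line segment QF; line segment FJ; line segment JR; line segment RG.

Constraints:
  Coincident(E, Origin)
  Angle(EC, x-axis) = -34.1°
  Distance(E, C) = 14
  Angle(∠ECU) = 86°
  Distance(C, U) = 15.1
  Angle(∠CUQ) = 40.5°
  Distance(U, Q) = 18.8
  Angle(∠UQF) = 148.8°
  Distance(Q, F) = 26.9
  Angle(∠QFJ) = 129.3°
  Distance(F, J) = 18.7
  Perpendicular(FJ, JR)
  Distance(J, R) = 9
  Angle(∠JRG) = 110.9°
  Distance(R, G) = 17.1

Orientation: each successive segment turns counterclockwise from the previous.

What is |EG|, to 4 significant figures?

21.53

E is at the origin; EC runs at -34.1° with length 14.0, so C = (11.59, -7.849). ∠ECU = 86.0° gives CU at 59.90° from the x-axis; with |CU| = 15.1, U = (19.17, 5.215). ∠CUQ = 40.5° gives UQ at -160.6° from the x-axis; with |UQ| = 18.8, Q = (1.433, -1.030). ∠UQF = 148.8° gives QF at -129.4° from the x-axis; with |QF| = 26.9, F = (-15.64, -21.82). ∠QFJ = 129.3° gives FJ at -78.70° from the x-axis; with |FJ| = 18.7, J = (-11.98, -40.15). The perpendicularity gives JR at right angles to FJ, so JR runs at 11.30°; with |JR| = 9.0, R = (-3.151, -38.39). ∠JRG = 110.9° gives RG at 80.40° from the x-axis; with |RG| = 17.1, G = (-0.2997, -21.53). Then |EG| = |G − E| = 21.53.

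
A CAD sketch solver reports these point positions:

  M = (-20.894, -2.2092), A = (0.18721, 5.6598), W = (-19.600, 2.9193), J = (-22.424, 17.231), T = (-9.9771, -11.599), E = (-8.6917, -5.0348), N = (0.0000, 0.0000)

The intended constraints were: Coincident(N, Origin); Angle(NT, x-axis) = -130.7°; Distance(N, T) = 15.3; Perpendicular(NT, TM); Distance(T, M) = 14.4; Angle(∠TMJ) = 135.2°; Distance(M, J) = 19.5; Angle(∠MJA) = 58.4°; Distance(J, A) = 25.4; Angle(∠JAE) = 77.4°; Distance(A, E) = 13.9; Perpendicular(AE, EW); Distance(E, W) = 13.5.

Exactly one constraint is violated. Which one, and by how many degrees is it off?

Perpendicular(AE, EW) — off by 3.60°.

N = (0.00, 0.00) ✓; NT at -130.7° ✓; |NT| = 15.30 ✓; ∠(NT, TM) = 90.00° ✓; |TM| = 14.40 ✓; ∠TMJ = 135.2° ✓; |MJ| = 19.50 ✓; ∠MJA = 58.40° ✓; |JA| = 25.40 ✓; ∠JAE = 77.40° ✓; |AE| = 13.90 ✓; ∠(AE, EW) = 86.40° ✗; |EW| = 13.50 ✓.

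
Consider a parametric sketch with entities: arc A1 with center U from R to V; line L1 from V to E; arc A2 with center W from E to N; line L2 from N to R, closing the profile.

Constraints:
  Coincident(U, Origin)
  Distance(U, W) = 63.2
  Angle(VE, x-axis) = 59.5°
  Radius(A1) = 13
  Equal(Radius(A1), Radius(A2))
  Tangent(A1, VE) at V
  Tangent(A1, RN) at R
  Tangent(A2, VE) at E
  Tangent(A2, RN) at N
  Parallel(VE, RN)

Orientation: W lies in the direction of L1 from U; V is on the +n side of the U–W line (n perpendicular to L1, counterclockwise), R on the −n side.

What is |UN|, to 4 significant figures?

64.52

Tangency of A1 to both parallel lines with radius 13.0 puts V and R at U ± 13.0·n: V = (-11.20, 6.598), R = (11.20, -6.598). Equal radii place E and N the same way about W: E = W + 13.0·n = (20.88, 61.05), N = W − 13.0·n = (43.28, 47.86). Then |UN| = |N − U| = 64.52.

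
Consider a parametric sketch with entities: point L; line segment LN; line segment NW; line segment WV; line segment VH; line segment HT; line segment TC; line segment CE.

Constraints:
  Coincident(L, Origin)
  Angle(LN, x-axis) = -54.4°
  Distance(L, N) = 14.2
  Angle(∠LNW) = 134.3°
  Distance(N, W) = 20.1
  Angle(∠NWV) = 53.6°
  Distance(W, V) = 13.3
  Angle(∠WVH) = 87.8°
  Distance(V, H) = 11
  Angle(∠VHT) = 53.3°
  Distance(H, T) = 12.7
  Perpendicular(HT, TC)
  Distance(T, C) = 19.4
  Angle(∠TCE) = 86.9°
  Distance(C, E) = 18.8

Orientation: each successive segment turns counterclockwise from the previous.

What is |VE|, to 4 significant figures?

15.86

HT ⟂ TC, so TC runs at 66.60°; with |TC| = 19.4, C = (31.78, 4.467). ∠TCE = 86.9° gives CE at 159.7° from the x-axis; with |CE| = 18.8, E = (14.14, 10.99). Then |VE| = |E − V| = 15.86.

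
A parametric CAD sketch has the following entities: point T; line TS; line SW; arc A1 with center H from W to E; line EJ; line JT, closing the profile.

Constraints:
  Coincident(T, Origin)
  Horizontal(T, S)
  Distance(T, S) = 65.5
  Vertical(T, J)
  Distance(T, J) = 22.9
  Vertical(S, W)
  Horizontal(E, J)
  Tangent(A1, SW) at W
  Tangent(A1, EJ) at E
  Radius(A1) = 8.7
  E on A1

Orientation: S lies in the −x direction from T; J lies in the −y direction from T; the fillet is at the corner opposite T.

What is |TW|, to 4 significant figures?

67.02

T is at the origin; TS is horizontal with |TS| = 65.5 and S on the −x side, so S = (-65.50, 0.000). TJ is vertical with |TJ| = 22.9 and J on the −y side, so J = (0.000, -22.90). The virtual corner opposite T is at (-65.50, -22.90). Tangency of A1 to SW means the radius HW is perpendicular to SW and A1 meets EJ tangentially, so HE is at right angles to EJ, with radius 8.7, so the center H sits 8.7 in from both sides at H = (-56.80, -14.20). That places the tangent points at W = (-65.50, -14.20) on SW and E = (-56.80, -22.90) on EJ. Then |TW| = |W − T| = 67.02.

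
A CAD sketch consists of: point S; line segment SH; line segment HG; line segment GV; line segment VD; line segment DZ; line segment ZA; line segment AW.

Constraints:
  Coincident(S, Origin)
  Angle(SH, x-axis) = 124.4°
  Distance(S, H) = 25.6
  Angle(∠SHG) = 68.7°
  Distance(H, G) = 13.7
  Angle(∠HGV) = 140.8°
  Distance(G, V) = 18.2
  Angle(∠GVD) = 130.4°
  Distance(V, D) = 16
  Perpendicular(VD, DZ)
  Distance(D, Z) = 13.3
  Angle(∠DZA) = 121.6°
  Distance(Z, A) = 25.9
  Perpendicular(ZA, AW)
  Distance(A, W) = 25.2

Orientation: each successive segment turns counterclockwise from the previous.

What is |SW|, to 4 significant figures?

33.96

S is at the origin; SH runs at 124.4° with length 25.6, so H = (-14.46, 21.12). ∠SHG = 68.7° gives HG at -124.3° from the x-axis; with |HG| = 13.7, G = (-22.18, 9.805). ∠HGV = 140.8° gives GV at -85.10° from the x-axis; with |GV| = 18.2, V = (-20.63, -8.328). ∠GVD = 130.4° gives VD at -35.50° from the x-axis; with |VD| = 16.0, D = (-7.603, -17.62). VD ⟂ DZ, so DZ runs at 54.50°; with |DZ| = 13.3, Z = (0.1203, -6.792). ∠DZA = 121.6° gives ZA at 112.9° from the x-axis; with |ZA| = 25.9, A = (-9.958, 17.07). The perpendicularity gives AW at right angles to ZA, so AW runs at -157.1°; with |AW| = 25.2, W = (-33.17, 7.261). Then |SW| = |W − S| = 33.96.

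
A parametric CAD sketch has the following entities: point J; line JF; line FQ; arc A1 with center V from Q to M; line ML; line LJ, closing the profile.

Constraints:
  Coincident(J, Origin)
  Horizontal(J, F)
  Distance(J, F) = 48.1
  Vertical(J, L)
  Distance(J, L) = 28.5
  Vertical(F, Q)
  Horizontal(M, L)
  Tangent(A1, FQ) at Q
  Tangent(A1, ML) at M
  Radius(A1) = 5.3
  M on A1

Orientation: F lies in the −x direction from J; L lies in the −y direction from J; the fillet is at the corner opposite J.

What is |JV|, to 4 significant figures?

48.68

J and L share the same x with |JL| = 28.5 and L on the −y side, so L = (0.000, -28.50). The virtual corner opposite J is at (-48.10, -28.50). Tangency of A1 to FQ means the radius VQ is perpendicular to FQ and tangency of A1 to ML means the radius VM is perpendicular to ML, with radius 5.3, so the center V sits 5.3 in from both sides at V = (-42.80, -23.20). Then |JV| = |V − J| = 48.68.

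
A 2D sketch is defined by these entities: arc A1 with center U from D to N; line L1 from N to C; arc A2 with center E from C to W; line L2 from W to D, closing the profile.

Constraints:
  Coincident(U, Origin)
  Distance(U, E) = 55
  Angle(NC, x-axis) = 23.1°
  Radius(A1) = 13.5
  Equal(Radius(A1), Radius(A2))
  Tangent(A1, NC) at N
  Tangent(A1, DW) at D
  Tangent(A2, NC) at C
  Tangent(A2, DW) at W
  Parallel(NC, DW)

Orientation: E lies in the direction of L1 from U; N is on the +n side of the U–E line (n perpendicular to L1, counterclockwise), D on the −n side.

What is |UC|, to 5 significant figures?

56.633

Tangency of A1 to both parallel lines with radius 13.5 puts N and D at U ± 13.5·n: N = (-5.2966, 12.418), D = (5.2966, -12.418). Equal radii place C and W the same way about E: C = E + 13.5·n = (45.294, 33.996), W = E − 13.5·n = (55.887, 9.1610). Then |UC| = |C − U| = 56.633.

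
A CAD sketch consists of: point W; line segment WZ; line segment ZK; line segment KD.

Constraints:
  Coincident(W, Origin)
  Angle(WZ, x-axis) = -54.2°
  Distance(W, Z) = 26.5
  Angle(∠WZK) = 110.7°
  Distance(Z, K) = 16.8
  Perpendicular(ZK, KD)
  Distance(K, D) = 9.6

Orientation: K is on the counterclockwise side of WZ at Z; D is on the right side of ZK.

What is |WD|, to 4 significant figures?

43.21

∠WZK = 110.7°, so ZK runs at -54.2° + (180° − 110.7°) = 15.10° from the x-axis; with |ZK| = 16.8, K = Z + 16.8·(cos 15.10°, sin 15.10°) = (31.72, -17.12). ZK ⟂ KD; with |KD| = 9.6 on the right of ZK, D = K + 9.6·(0.2605, -0.9655) = (34.22, -26.39). Then |WD| = |D − W| = 43.21.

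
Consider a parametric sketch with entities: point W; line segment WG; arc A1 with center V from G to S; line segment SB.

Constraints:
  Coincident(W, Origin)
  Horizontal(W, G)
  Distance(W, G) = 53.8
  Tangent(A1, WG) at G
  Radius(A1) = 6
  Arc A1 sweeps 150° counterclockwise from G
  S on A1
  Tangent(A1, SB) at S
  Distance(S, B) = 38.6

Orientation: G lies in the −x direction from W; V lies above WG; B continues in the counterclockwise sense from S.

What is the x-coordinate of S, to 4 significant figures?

-50.80

W is at the origin; W and G share the same y with |WG| = 53.8 and G on the −x side, so G = (-53.80, 0.000). Since A1 is tangent to WG there, VG ⟂ WG, so V = G + (0, 6) = (-53.80, 6.000). On A1, G sits at bearing -90° from V; a 150° counterclockwise sweep puts S at bearing 60°, so S = V + 6.0·(cos 60°, sin 60°) = (-50.80, 11.20). So S.x = -50.80.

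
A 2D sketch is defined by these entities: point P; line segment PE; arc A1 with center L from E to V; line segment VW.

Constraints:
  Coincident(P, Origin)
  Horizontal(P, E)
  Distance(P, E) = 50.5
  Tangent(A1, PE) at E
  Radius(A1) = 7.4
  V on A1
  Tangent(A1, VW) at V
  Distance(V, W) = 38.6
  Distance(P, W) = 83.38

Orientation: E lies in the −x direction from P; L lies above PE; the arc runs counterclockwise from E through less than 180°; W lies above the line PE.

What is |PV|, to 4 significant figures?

47.20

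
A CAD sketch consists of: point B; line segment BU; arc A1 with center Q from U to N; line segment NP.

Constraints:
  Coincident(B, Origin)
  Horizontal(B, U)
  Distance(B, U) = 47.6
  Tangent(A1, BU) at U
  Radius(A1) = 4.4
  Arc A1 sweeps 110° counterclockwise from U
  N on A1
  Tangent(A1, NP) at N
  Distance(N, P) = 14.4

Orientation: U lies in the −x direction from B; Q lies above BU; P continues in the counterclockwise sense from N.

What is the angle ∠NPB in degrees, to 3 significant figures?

48.1°

B is at the origin; B and U share the same y with |BU| = 47.6 and U on the −x side, so U = (-47.6, 0.00). Tangency of A1 to BU means the radius QU is perpendicular to BU, so Q = U + (0, 4.4) = (-47.6, 4.40). On A1, U sits at bearing -90° from Q; a 110° counterclockwise sweep puts N at bearing 20°, so N = Q + 4.4·(cos 20°, sin 20°) = (-43.5, 5.90). Tangency of A1 to NP means the radius QN is perpendicular to NP, so NP runs along (−sin 20°, cos 20°); with |NP| = 14.4, P = (-48.4, 19.4). Then cos ∠NPB = PN·PB / (|PN||PB|), giving 48.1°.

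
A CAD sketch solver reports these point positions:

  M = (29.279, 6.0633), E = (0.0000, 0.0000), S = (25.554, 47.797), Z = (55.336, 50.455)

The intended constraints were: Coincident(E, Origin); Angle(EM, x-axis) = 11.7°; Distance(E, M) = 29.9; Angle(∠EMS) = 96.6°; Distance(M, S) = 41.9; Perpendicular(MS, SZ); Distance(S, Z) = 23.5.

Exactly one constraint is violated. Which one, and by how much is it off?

Distance(S, Z) = 23.5 — off by 6.40.

E = (0.00, 0.00) ✓; EM at 11.70° ✓; |EM| = 29.90 ✓; ∠EMS = 96.60° ✓; |MS| = 41.90 ✓; ∠(MS, SZ) = 90.00° ✓; |SZ| = 29.90 ✗.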